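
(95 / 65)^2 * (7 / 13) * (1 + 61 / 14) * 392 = 5306700 / 2197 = 2415.43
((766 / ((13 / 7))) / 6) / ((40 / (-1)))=-2681 / 1560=-1.72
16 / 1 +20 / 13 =228 / 13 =17.54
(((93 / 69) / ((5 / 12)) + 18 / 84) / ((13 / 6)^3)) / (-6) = -99954 / 1768585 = -0.06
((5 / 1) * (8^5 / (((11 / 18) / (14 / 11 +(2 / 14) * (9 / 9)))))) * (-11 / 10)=-32145408 / 77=-417472.83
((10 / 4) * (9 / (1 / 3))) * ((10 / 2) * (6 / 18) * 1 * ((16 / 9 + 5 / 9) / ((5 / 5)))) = 525 / 2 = 262.50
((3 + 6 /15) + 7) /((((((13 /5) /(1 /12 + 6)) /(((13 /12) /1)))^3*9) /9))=169.37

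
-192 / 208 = -12 / 13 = -0.92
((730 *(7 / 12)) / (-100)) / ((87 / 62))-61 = -334261 / 5220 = -64.03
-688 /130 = -344 /65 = -5.29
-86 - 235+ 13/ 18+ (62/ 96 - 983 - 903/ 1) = -317611/ 144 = -2205.63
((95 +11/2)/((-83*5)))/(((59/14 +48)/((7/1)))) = -9849/303365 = -0.03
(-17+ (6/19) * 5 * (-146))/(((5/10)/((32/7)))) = -300992/133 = -2263.10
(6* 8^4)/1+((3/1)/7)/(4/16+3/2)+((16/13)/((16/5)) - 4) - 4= 15650217/637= 24568.63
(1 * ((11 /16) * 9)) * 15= 1485 /16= 92.81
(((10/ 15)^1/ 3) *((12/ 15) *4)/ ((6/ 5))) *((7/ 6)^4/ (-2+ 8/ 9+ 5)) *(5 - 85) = -5488/ 243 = -22.58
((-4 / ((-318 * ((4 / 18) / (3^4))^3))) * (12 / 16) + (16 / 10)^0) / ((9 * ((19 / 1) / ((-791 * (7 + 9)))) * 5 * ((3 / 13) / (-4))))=15935414433484 / 135945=117219569.93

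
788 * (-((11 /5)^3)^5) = -3291671557499532988 /30517578125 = -107861493.60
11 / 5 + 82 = 84.20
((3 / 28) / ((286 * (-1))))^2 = 9 / 64128064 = 0.00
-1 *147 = -147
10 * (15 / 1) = 150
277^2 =76729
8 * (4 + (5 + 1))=80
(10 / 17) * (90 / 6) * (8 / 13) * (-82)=-98400 / 221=-445.25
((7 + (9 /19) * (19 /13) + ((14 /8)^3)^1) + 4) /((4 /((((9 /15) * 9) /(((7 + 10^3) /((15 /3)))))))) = 383049 /3351296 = 0.11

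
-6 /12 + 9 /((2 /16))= 143 /2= 71.50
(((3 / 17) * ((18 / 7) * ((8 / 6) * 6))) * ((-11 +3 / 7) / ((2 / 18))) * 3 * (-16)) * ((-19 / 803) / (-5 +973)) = -32799168 / 80936779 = -0.41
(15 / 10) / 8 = 3 / 16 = 0.19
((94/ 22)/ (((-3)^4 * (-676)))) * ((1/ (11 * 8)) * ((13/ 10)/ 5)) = -47/ 203860800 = -0.00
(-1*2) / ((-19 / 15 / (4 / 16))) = 15 / 38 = 0.39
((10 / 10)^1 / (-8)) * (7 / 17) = -7 / 136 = -0.05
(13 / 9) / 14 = 13 / 126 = 0.10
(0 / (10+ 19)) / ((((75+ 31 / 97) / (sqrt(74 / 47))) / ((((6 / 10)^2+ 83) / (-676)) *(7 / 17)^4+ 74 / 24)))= 0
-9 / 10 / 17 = -9 / 170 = -0.05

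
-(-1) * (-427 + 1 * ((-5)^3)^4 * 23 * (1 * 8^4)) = 22999999999573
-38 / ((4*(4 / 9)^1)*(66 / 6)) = -1.94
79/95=0.83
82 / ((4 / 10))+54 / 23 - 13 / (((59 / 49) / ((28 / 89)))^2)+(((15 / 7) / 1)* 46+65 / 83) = 112679946104368 / 368458012363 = 305.81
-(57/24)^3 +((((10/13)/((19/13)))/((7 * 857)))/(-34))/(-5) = -13290526031/992090624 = -13.40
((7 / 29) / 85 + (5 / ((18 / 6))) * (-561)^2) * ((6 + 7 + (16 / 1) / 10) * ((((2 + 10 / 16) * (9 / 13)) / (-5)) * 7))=-62437298893389 / 3204500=-19484256.17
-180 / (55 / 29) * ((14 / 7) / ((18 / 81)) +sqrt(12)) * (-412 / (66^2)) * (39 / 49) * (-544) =-2281398912 / 65219 - 506977536 * sqrt(3) / 65219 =-48444.62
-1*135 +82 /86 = -5764 /43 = -134.05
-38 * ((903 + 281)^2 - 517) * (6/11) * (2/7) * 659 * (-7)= 421107974856/11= 38282543168.73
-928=-928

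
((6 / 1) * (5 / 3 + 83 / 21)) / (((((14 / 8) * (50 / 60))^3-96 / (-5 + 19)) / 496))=-1618182144 / 363427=-4452.56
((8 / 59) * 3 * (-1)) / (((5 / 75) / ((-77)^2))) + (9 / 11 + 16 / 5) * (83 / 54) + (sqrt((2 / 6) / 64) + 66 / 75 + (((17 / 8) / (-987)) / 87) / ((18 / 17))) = -7256560623547177 / 200624331600 + sqrt(3) / 24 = -36169.82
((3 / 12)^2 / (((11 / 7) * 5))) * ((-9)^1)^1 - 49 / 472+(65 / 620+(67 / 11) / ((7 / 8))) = 77632481 / 11266640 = 6.89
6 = 6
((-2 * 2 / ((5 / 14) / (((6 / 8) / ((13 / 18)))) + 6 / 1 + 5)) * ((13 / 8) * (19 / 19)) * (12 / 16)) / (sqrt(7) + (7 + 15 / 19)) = -575757 / 9232064 + 295659 * sqrt(7) / 36928256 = -0.04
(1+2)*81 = 243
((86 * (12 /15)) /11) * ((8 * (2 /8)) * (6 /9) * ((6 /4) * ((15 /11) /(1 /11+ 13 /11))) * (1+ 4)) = 5160 /77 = 67.01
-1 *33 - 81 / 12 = -159 / 4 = -39.75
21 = 21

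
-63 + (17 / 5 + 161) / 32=-4629 / 80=-57.86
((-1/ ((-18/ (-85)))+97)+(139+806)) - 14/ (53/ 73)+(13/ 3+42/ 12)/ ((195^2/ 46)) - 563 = 5501888461/ 12091950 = 455.00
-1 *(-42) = 42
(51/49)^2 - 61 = -143860/2401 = -59.92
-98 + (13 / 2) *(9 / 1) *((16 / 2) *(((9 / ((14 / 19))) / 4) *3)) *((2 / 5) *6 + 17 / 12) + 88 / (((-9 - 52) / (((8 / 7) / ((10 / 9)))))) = 39682657 / 2440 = 16263.38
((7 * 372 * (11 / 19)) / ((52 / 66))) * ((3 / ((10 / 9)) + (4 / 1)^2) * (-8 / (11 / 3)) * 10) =-192831408 / 247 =-780693.96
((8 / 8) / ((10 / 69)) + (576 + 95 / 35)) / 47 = 12.46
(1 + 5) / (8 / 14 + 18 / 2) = 42 / 67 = 0.63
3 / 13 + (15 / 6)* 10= 328 / 13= 25.23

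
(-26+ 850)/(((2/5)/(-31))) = -63860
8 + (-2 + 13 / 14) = 97 / 14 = 6.93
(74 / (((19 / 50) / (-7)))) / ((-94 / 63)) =815850 / 893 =913.61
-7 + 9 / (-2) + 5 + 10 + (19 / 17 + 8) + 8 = 701 / 34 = 20.62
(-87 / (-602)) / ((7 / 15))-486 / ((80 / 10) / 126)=-7654.19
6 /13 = 0.46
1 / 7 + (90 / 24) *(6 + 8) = 737 / 14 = 52.64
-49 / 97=-0.51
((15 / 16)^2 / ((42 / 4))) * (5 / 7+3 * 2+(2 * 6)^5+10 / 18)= 195960925 / 9408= 20829.18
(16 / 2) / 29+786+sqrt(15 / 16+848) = 17*sqrt(47) / 4+22802 / 29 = 815.41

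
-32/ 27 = -1.19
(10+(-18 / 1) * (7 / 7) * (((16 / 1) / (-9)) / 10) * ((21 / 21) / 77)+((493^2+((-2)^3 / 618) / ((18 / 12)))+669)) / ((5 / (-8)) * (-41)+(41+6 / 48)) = 347941265248 / 95290965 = 3651.36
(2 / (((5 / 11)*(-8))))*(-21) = 231 / 20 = 11.55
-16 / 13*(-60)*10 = 9600 / 13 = 738.46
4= 4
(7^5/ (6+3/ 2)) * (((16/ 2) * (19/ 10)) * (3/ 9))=2554664/ 225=11354.06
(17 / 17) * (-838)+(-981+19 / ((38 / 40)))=-1799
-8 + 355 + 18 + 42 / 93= 11329 / 31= 365.45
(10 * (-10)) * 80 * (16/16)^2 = -8000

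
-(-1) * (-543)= -543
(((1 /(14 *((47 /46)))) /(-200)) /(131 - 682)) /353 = 23 /12798297400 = 0.00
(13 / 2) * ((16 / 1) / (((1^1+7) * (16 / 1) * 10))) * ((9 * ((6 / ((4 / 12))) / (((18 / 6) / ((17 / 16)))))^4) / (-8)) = -791528517 / 5242880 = -150.97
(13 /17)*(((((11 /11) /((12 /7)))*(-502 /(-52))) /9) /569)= 1757 /2089368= 0.00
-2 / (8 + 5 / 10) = -4 / 17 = -0.24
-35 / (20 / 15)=-26.25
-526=-526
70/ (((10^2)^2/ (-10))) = -7/ 100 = -0.07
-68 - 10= -78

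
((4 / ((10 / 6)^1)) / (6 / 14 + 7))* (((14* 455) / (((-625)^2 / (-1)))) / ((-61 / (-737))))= -1516746 / 23828125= -0.06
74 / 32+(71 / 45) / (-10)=7757 / 3600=2.15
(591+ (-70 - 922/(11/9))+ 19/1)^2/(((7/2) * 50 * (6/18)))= 16680492/21175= 787.74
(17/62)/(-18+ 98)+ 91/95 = 18119/18848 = 0.96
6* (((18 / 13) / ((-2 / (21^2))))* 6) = -142884 / 13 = -10991.08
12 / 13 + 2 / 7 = 110 / 91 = 1.21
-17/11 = -1.55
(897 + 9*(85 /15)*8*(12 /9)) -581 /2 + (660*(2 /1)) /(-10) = 2037 /2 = 1018.50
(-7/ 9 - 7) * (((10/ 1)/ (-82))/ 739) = 350/ 272691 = 0.00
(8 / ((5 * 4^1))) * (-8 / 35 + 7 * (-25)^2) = 306234 / 175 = 1749.91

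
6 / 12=1 / 2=0.50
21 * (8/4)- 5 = 37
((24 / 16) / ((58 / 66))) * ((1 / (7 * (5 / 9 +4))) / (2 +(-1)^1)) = 0.05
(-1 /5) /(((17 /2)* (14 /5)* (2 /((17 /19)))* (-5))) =1 /1330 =0.00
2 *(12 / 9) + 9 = 35 / 3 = 11.67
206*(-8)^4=843776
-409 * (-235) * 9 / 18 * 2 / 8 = 96115 / 8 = 12014.38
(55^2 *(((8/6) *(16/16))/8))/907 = 3025/5442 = 0.56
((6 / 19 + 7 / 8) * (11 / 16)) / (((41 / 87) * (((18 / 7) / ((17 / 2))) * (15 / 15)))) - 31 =-30221923 / 1196544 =-25.26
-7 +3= -4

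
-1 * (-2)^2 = -4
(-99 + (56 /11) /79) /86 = -85975 /74734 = -1.15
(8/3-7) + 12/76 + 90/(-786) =-32033/7467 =-4.29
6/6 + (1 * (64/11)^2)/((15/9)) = 12893/605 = 21.31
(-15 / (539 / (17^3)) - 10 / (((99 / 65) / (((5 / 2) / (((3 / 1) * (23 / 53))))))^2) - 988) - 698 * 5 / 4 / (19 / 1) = -1186.54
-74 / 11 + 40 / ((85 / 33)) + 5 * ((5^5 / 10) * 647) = 378093917 / 374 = 1010946.30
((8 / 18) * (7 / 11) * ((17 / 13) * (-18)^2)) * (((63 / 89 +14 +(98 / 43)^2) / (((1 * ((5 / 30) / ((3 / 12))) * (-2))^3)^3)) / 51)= -1353738419271 / 385551941632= -3.51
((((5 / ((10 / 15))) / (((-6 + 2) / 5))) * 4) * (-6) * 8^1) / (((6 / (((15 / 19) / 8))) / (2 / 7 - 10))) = -38250 / 133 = -287.59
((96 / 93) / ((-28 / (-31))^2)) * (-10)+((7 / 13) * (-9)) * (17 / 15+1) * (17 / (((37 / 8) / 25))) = -22689260 / 23569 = -962.67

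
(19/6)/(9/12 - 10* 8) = -38/951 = -0.04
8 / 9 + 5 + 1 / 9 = 6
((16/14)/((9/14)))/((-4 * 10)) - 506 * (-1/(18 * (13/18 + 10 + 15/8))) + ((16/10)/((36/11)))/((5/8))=605962/204075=2.97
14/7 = 2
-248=-248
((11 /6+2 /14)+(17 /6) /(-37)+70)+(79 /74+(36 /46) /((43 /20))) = 37567713 /512302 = 73.33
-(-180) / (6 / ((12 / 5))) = 72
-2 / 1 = -2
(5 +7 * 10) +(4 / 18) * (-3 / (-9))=2027 / 27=75.07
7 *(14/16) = 49/8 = 6.12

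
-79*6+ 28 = -446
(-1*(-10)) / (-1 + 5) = 5 / 2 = 2.50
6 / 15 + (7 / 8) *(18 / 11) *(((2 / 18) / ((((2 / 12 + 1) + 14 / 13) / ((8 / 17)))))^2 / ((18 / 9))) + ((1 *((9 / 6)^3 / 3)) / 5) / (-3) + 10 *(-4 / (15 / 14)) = -12353066833 / 333795000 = -37.01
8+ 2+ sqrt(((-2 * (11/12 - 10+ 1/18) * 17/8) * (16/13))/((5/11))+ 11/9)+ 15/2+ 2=sqrt(946)/3+ 39/2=29.75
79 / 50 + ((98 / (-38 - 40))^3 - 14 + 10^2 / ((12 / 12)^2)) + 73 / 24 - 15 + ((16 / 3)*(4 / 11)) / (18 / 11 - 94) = 110919440383 / 1506702600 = 73.62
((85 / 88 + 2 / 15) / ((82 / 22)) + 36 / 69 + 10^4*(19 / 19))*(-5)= -1131692413 / 22632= -50004.08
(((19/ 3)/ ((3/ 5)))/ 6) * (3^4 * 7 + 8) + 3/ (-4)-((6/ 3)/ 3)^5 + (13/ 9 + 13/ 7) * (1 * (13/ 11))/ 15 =378318649/ 374220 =1010.95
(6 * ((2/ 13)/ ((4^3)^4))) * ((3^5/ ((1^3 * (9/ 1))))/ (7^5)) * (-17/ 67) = -1377/ 61399984242688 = -0.00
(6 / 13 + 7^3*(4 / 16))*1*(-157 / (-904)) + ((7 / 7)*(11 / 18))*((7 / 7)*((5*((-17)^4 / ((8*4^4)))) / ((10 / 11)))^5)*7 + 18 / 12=74037948131384708299220427432696995 / 30485550424814247739392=2428624285921.38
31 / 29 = 1.07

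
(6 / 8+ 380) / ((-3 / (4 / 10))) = -1523 / 30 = -50.77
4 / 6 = 2 / 3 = 0.67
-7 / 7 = -1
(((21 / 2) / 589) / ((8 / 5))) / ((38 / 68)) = 1785 / 89528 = 0.02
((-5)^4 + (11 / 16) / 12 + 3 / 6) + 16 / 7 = 843821 / 1344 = 627.84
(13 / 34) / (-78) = -1 / 204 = -0.00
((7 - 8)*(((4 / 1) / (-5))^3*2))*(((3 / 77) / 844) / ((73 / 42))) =576 / 21179125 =0.00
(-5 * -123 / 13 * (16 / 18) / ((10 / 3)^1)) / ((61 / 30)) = 6.20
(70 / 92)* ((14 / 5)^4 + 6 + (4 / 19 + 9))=6373703 / 109250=58.34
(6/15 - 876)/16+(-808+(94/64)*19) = -133571/160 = -834.82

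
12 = 12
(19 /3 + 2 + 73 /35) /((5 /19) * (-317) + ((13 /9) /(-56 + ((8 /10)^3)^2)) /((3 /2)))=-0.12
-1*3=-3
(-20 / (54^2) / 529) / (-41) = 5 / 15811281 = 0.00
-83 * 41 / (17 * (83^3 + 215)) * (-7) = 23821 / 9724034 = 0.00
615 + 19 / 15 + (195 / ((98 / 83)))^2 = 4018092751 / 144060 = 27891.80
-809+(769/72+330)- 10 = -34439/72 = -478.32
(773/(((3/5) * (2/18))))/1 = 11595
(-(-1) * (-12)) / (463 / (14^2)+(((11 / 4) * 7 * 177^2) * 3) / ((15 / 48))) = -11760 / 5673809531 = -0.00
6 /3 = 2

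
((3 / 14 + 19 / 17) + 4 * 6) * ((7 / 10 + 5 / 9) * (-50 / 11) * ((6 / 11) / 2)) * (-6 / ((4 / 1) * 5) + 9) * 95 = -1876918135 / 57596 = -32587.65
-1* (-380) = 380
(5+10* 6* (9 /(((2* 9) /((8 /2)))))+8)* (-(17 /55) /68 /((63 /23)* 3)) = -437 /5940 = -0.07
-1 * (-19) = 19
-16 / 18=-8 / 9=-0.89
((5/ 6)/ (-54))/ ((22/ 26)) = -65/ 3564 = -0.02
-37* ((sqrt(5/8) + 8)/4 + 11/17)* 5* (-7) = 1295* sqrt(10)/16 + 58275/17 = 3683.89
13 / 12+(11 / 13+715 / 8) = 28487 / 312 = 91.30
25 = 25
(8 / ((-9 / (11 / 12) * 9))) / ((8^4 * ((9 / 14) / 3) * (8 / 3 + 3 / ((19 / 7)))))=-1463 / 53498880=-0.00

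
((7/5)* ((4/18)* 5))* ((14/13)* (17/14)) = 238/117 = 2.03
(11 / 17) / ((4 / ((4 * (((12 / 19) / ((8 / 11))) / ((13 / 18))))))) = 3267 / 4199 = 0.78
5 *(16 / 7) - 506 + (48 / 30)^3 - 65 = -486041 / 875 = -555.48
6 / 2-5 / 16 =43 / 16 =2.69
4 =4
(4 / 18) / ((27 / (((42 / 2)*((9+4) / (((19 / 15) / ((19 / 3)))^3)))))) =22750 / 81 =280.86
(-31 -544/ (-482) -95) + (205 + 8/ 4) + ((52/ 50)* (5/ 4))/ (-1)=80.83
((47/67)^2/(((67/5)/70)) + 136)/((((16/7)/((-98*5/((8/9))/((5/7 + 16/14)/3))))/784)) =-330969221490285/7819838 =-42324306.65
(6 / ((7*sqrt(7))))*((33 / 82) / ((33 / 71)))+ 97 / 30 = 213*sqrt(7) / 2009+ 97 / 30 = 3.51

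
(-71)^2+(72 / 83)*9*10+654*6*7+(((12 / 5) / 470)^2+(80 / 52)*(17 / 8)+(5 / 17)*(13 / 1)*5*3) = 1653592952365071 / 50649608750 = 32647.69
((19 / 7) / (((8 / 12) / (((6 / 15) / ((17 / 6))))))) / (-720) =-19 / 23800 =-0.00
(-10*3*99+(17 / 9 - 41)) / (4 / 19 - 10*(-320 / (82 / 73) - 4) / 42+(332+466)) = -10548439 / 3039237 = -3.47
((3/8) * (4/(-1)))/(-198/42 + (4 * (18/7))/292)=511/1594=0.32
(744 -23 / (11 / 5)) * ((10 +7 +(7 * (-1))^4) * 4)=78043368 / 11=7094851.64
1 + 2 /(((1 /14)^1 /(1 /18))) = 23 /9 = 2.56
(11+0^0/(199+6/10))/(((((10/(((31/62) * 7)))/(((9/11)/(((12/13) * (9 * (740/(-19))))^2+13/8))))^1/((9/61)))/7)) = 2659475470743/85546205061083965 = 0.00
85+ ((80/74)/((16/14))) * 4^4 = 12105/37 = 327.16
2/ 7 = 0.29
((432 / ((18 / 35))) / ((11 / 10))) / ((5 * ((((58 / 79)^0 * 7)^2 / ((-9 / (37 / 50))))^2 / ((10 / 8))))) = 60750000 / 5165237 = 11.76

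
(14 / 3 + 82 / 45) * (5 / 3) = 292 / 27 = 10.81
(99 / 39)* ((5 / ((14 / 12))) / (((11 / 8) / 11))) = 7920 / 91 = 87.03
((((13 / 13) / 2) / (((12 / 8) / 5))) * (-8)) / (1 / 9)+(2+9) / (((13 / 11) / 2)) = -1318 / 13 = -101.38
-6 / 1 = -6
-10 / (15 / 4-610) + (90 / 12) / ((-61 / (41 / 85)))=-43063 / 1005890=-0.04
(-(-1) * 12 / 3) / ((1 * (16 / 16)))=4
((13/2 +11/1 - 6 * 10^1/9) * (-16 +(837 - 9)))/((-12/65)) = -857675/18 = -47648.61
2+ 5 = 7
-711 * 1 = -711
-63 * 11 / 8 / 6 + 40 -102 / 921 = 125019 / 4912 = 25.45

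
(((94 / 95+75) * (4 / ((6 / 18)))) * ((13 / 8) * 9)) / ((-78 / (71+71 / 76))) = -355196457 / 28880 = -12299.05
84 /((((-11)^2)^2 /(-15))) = -1260 /14641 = -0.09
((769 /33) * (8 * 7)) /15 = 43064 /495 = 87.00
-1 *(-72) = 72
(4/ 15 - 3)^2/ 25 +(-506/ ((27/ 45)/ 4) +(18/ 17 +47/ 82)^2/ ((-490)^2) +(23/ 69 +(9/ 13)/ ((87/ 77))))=-2723607043821084703/ 807691469130000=-3372.09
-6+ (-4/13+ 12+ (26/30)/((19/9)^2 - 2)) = 78193/12935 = 6.05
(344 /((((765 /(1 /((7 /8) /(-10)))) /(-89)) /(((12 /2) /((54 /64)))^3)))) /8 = 16051601408 /780759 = 20558.97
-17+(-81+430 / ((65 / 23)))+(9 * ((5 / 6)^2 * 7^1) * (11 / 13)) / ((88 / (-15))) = 1531 / 32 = 47.84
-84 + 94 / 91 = -7550 / 91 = -82.97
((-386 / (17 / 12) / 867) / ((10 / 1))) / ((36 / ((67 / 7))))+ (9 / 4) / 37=0.05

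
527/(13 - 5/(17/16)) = 8959/141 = 63.54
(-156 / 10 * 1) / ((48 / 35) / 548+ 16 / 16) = -74802 / 4807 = -15.56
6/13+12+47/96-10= 3683/1248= 2.95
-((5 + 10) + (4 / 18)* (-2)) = -131 / 9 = -14.56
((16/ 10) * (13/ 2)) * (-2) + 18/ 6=-89/ 5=-17.80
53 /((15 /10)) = 106 /3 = 35.33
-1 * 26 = -26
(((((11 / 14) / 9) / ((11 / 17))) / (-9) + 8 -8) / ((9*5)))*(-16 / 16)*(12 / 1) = 34 / 8505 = 0.00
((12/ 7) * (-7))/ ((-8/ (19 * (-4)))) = -114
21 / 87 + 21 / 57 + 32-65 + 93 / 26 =-412779 / 14326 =-28.81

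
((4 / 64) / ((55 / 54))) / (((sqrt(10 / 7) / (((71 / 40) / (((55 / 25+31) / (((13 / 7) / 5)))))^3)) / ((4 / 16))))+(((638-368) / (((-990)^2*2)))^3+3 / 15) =21230922609*sqrt(70) / 1767303045939200000+76531435201 / 382657176000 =0.20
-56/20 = -14/5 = -2.80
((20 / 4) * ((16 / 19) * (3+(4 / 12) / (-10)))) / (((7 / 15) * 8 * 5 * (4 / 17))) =1513 / 532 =2.84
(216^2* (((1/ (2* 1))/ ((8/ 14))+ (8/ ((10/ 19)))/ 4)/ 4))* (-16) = -4362336/ 5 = -872467.20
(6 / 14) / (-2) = -3 / 14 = -0.21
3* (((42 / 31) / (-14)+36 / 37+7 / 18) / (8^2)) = 26119 / 440448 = 0.06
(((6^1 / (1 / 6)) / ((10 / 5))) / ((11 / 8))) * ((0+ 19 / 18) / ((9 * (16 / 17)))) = 323 / 198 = 1.63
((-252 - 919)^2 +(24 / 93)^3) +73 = 40852815886 / 29791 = 1371314.02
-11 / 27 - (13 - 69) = 1501 / 27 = 55.59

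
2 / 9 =0.22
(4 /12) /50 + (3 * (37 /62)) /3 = 1403 /2325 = 0.60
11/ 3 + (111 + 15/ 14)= 4861/ 42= 115.74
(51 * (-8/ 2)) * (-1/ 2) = 102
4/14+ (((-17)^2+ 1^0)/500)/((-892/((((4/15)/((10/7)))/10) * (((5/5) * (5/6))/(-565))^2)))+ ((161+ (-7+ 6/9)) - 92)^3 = 1471605263768288731/5979722700000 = 246099.25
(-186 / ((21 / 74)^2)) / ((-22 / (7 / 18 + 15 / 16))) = 8105849 / 58212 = 139.25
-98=-98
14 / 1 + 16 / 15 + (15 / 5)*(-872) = -39014 / 15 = -2600.93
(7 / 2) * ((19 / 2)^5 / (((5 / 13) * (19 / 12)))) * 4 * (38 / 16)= 675975027 / 160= 4224843.92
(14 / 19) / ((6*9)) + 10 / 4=2579 / 1026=2.51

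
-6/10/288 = -1/480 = -0.00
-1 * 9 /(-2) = 9 /2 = 4.50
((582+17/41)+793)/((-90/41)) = -28196/45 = -626.58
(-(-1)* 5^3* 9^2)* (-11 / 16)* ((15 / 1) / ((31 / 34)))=-28400625 / 248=-114518.65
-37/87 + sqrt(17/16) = -37/87 + sqrt(17)/4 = 0.61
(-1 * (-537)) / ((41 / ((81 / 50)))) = 43497 / 2050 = 21.22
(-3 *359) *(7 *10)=-75390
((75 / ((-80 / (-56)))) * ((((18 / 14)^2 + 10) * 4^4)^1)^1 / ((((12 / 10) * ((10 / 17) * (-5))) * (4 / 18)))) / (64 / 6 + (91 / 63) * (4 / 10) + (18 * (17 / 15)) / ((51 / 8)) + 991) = -12580272 / 63343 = -198.61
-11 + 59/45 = -436/45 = -9.69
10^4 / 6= 5000 / 3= 1666.67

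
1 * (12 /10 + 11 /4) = 3.95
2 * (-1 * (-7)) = 14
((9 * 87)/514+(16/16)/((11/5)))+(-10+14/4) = -4.52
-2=-2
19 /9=2.11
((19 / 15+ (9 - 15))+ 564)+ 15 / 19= 159616 / 285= 560.06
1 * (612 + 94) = 706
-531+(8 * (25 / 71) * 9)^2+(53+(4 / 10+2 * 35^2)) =65914342 / 25205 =2615.13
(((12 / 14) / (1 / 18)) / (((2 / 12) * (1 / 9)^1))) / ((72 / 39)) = 3159 / 7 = 451.29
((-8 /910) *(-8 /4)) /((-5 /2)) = -16 /2275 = -0.01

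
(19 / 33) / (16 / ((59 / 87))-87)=-1121 / 123453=-0.01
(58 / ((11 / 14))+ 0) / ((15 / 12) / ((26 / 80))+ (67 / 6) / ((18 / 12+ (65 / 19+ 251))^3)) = 14563289089781250 / 758792192760283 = 19.19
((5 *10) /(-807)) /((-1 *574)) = 25 /231609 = 0.00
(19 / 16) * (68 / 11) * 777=250971 / 44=5703.89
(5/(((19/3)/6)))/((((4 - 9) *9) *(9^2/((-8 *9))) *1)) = 16/171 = 0.09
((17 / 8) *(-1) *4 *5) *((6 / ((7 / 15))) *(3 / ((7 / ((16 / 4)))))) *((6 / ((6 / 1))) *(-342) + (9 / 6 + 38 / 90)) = 15609570 / 49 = 318562.65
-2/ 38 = -1/ 19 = -0.05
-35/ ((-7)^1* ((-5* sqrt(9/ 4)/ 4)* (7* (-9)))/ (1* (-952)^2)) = 1035776/ 27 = 38362.07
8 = 8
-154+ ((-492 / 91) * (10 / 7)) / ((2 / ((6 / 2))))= -105478 / 637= -165.59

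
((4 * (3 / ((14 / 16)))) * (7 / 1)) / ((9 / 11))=352 / 3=117.33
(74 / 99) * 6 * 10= 1480 / 33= 44.85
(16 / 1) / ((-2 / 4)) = -32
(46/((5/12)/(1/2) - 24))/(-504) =23/5838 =0.00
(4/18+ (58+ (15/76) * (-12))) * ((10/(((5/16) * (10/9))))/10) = 76408/475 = 160.86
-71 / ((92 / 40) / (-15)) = 10650 / 23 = 463.04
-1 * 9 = -9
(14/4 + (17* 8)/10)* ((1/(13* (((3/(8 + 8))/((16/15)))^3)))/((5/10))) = 318767104/658125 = 484.36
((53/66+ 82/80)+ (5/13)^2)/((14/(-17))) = -1070507/446160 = -2.40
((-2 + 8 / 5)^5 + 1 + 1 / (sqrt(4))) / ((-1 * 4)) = -9311 / 25000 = -0.37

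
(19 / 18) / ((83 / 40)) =380 / 747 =0.51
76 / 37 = 2.05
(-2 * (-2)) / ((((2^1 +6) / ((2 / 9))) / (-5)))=-5 / 9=-0.56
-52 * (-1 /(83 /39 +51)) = 507 /518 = 0.98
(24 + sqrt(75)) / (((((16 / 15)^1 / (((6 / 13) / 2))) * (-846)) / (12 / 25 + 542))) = -20343 / 6110 - 6781 * sqrt(3) / 9776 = -4.53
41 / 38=1.08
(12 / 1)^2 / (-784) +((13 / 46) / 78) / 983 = -2441723 / 13294092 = -0.18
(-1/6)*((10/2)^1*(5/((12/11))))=-275/72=-3.82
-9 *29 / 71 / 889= -261 / 63119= -0.00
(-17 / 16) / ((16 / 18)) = -153 / 128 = -1.20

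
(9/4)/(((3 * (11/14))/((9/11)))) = 0.78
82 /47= 1.74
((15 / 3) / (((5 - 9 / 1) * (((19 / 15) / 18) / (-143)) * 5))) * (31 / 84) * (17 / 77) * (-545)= -168020775 / 7448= -22559.18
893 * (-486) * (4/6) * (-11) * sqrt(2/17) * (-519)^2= 857282325372 * sqrt(34)/17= 294045411737.96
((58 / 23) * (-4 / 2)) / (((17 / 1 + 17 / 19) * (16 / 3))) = -1653 / 31280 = -0.05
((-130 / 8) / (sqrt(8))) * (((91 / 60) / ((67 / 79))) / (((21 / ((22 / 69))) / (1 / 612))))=-146861 * sqrt(2) / 814831488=-0.00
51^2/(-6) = -867/2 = -433.50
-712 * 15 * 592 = -6322560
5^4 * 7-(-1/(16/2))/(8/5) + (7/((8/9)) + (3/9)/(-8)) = 841519/192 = 4382.91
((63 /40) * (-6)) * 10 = -189 /2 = -94.50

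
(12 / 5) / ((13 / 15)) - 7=-55 / 13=-4.23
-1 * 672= -672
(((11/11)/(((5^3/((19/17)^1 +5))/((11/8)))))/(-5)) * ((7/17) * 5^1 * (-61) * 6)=10.14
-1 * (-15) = 15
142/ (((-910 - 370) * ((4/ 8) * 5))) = -71/ 1600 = -0.04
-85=-85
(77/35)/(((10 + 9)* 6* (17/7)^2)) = 539/164730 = 0.00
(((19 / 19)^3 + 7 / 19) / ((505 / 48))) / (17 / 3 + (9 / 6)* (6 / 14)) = 52416 / 2542675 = 0.02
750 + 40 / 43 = 750.93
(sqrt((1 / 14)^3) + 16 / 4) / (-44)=-1 / 11 -sqrt(14) / 8624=-0.09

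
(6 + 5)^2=121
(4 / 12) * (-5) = -5 / 3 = -1.67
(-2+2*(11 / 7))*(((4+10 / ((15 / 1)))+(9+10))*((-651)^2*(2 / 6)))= 3820936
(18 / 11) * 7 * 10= 114.55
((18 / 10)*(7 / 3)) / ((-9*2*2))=-7 / 60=-0.12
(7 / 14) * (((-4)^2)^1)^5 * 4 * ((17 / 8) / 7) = 4456448 / 7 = 636635.43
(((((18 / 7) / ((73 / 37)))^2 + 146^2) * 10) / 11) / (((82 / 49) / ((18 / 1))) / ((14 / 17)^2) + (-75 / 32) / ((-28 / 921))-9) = 628435447621632 / 2212517001475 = 284.04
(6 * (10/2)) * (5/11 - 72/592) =4065/407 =9.99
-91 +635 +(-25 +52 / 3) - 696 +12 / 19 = -9065 / 57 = -159.04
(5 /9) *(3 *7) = 35 /3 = 11.67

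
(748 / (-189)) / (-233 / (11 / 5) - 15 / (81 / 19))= 2057 / 56875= 0.04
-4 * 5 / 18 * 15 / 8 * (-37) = 925 / 12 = 77.08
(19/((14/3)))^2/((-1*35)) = -3249/6860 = -0.47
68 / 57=1.19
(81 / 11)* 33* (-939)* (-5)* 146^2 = 24319104660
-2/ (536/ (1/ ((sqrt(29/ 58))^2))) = -1/ 134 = -0.01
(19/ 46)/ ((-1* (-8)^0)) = -19/ 46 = -0.41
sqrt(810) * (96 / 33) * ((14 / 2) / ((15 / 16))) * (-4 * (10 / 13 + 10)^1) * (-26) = 2408448 * sqrt(10) / 11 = 692380.12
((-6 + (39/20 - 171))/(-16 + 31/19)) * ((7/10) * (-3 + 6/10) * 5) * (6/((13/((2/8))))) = -199557/16900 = -11.81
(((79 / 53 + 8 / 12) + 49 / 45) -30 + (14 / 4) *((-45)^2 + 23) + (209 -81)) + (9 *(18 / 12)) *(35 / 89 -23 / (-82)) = 253369700807 / 34811460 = 7278.34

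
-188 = -188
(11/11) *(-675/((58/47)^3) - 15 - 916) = -251729797/195112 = -1290.18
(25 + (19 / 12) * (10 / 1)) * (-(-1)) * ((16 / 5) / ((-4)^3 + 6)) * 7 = -1372 / 87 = -15.77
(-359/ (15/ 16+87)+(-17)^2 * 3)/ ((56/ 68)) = 1047.83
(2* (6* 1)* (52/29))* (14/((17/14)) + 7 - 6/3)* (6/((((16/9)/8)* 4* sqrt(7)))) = 1183572* sqrt(7)/3451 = 907.40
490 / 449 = 1.09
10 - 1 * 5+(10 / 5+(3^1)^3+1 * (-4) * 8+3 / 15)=11 / 5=2.20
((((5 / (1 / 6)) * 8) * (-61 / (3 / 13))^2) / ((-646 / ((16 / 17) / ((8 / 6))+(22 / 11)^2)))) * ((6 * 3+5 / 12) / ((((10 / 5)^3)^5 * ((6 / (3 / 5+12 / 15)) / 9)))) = -286126295 / 1984512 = -144.18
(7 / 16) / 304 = 7 / 4864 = 0.00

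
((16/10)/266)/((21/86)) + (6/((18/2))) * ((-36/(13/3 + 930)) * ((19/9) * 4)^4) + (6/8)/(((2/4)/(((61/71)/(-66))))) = -130.61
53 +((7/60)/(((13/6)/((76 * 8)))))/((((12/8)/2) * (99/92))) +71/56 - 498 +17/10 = -86803657/216216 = -401.47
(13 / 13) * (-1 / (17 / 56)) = -56 / 17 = -3.29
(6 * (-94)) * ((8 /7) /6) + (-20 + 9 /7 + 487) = 2526 /7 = 360.86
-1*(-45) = 45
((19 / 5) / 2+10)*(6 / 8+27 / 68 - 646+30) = -7316.75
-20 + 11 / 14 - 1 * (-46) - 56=-409 / 14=-29.21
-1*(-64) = 64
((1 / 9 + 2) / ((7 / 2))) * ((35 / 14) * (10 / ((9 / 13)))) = 12350 / 567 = 21.78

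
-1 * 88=-88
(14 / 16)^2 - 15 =-911 / 64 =-14.23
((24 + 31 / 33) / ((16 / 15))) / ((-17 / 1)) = -4115 / 2992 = -1.38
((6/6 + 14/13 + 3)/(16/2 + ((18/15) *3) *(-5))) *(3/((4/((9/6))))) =-297/520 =-0.57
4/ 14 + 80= 80.29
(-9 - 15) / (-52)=6 / 13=0.46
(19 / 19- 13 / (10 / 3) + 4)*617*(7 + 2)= 61083 / 10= 6108.30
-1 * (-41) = 41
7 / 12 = 0.58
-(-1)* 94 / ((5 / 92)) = 8648 / 5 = 1729.60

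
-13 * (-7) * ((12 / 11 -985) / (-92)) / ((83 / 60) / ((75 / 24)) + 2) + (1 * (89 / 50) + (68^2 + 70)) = 118057134219 / 23174800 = 5094.20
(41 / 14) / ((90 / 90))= 41 / 14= 2.93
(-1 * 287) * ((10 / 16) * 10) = -7175 / 4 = -1793.75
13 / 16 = 0.81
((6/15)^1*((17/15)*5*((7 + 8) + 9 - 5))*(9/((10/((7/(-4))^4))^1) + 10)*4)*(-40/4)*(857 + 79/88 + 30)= -79429472963/2816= -28206488.98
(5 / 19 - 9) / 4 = -83 / 38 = -2.18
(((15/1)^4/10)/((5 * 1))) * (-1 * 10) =-10125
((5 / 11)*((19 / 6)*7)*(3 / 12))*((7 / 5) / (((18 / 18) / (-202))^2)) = 9497131 / 66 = 143895.92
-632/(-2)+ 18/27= 950/3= 316.67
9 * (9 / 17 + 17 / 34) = 315 / 34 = 9.26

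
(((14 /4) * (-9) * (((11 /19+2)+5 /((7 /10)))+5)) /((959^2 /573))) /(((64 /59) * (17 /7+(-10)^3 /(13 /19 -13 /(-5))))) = 11617065603 /13174271614336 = 0.00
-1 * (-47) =47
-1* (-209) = 209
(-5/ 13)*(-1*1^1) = 5/ 13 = 0.38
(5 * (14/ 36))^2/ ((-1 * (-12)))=1225/ 3888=0.32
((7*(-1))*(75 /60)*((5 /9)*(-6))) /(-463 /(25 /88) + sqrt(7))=-89127500 /4980207483-109375*sqrt(7) /9960414966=-0.02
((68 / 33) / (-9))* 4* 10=-2720 / 297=-9.16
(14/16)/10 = 7/80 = 0.09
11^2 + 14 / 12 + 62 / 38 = 14113 / 114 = 123.80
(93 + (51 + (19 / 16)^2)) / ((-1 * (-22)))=37225 / 5632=6.61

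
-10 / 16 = -5 / 8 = -0.62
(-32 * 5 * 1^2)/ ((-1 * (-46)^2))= 40/ 529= 0.08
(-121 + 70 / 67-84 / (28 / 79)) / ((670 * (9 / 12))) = -15944 / 22445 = -0.71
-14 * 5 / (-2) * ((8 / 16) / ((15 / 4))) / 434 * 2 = 2 / 93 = 0.02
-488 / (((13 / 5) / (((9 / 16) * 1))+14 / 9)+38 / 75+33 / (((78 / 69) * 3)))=-2854800 / 96029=-29.73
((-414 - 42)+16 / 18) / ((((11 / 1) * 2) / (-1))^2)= -1024 / 1089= -0.94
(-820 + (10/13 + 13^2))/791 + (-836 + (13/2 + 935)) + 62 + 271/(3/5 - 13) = 46165702/318773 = 144.82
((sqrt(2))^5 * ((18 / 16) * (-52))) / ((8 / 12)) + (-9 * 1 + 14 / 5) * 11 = -351 * sqrt(2) - 341 / 5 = -564.59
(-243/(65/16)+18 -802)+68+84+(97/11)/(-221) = -8409501/12155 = -691.86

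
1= 1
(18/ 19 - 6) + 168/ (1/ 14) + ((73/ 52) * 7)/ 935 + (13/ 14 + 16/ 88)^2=584602563253/ 248958710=2348.19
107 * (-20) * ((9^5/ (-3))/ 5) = 8424324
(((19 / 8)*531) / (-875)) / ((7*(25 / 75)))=-30267 / 49000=-0.62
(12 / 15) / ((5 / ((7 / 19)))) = 28 / 475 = 0.06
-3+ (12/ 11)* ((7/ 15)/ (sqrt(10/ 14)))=-2.40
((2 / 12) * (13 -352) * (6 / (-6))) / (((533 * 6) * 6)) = 113 / 38376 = 0.00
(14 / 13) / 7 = 2 / 13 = 0.15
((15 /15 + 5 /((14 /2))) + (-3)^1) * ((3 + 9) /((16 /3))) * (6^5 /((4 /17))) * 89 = -59560758 /7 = -8508679.71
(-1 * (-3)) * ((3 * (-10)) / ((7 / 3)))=-38.57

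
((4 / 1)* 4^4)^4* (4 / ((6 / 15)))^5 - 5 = 109951162777599995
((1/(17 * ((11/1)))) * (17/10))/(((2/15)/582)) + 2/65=56789/1430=39.71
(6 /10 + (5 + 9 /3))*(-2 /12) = -43 /30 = -1.43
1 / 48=0.02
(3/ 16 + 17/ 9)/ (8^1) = 299/ 1152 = 0.26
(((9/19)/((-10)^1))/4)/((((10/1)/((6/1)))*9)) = -3/3800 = -0.00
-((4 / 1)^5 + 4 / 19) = -19460 / 19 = -1024.21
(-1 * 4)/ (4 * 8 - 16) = -1/ 4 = -0.25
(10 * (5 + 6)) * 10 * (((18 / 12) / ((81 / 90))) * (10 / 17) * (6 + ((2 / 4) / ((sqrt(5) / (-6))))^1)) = 110000 / 17- 11000 * sqrt(5) / 17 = 5023.72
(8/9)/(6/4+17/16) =128/369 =0.35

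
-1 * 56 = -56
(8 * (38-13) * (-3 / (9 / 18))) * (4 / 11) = -4800 / 11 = -436.36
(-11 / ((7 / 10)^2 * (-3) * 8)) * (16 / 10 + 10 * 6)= 1210 / 21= 57.62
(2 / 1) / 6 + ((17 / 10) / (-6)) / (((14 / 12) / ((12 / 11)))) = 79 / 1155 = 0.07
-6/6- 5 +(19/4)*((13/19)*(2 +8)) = 53/2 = 26.50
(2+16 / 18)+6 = 80 / 9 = 8.89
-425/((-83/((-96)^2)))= 3916800/83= 47190.36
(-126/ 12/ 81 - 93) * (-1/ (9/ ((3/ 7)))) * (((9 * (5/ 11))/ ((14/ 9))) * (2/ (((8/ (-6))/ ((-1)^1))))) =17.49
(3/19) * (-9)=-27/19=-1.42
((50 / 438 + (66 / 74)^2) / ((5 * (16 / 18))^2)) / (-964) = -1840833 / 38535707200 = -0.00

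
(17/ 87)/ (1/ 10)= 170/ 87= 1.95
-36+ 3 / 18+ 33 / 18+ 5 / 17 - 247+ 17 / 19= -90379 / 323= -279.81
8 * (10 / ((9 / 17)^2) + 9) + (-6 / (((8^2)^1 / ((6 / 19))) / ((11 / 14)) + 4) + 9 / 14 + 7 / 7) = 439941809 / 1225287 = 359.05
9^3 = 729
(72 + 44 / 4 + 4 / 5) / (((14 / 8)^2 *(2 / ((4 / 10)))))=6704 / 1225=5.47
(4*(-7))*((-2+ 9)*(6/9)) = -130.67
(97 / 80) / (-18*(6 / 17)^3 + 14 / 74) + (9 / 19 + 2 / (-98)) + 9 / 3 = 1.44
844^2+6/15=3561682/5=712336.40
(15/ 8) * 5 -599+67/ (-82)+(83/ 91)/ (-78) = -687330697/ 1164072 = -590.45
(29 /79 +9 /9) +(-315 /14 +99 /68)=-105705 /5372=-19.68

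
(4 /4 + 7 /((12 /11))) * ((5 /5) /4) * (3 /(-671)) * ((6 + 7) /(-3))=1157 /32208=0.04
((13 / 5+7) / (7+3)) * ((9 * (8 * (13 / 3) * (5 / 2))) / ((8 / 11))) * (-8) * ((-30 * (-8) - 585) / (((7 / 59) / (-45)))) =-7544702880 / 7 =-1077814697.14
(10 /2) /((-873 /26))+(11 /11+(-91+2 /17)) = -1336154 /14841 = -90.03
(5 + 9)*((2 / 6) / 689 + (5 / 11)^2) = 725144 / 250107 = 2.90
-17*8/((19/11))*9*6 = -4251.79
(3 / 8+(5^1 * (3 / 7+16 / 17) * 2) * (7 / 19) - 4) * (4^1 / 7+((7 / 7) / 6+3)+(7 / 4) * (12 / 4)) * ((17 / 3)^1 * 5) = 13865575 / 38304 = 361.99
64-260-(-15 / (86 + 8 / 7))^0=-197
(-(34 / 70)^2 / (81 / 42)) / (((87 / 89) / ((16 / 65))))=-823072 / 26719875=-0.03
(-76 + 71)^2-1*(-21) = 46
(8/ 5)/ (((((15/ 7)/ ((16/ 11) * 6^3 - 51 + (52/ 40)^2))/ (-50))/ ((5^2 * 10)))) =-81580520/ 33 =-2472136.97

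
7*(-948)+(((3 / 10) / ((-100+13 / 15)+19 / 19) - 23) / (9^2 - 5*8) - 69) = -809388041 / 120704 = -6705.56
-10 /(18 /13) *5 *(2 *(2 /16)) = -325 /36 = -9.03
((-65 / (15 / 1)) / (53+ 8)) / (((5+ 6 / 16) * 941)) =-104 / 7404729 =-0.00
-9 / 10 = -0.90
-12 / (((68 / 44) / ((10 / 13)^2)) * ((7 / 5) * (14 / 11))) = -363000 / 140777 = -2.58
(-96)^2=9216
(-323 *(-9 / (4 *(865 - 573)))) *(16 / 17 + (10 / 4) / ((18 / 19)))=41629 / 4672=8.91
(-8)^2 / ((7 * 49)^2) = 0.00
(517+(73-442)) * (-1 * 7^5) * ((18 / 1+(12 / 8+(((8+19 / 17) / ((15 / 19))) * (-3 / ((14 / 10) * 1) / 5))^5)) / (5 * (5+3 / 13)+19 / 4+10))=541977510533874376 / 3020035839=179460622.13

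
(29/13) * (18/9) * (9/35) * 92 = 48024/455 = 105.55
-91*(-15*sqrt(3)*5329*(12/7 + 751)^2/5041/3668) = 28849396244955*sqrt(3)/129432716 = 386058.65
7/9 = 0.78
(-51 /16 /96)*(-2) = 17 /256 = 0.07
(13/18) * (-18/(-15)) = 13/15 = 0.87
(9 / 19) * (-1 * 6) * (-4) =216 / 19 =11.37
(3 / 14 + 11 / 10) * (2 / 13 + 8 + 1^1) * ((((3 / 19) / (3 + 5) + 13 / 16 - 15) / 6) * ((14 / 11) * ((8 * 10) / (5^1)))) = -23576518 / 40755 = -578.49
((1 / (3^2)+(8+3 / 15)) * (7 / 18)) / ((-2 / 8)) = -5236 / 405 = -12.93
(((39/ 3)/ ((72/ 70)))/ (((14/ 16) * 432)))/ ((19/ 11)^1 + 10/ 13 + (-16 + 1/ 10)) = -46475/ 18630324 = -0.00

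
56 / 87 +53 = 4667 / 87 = 53.64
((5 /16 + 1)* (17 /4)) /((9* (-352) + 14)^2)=357 /636653824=0.00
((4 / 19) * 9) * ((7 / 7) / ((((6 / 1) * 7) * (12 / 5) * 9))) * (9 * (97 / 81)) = 485 / 21546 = 0.02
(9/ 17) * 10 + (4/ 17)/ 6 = 16/ 3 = 5.33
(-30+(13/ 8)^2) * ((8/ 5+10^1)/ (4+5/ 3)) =-8961/ 160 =-56.01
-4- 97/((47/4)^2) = -10388/2209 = -4.70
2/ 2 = 1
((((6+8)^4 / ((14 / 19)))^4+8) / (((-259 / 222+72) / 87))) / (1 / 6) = 23140491834798095475168 / 425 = 54448216081877871706.28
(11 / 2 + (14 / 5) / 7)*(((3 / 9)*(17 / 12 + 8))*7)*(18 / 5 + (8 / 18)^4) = 2785625941 / 5904900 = 471.75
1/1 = 1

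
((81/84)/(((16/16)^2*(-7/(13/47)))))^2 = 123201/84860944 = 0.00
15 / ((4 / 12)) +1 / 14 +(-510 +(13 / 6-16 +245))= -233.76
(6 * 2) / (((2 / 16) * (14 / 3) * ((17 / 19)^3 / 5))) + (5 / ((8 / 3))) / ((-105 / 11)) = 39453797 / 275128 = 143.40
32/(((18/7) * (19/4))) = 448/171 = 2.62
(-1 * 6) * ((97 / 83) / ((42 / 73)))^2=-24.76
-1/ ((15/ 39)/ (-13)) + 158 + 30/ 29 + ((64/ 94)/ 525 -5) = 134410588/ 715575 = 187.84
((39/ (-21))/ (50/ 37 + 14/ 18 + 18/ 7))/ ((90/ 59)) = -28379/ 109570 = -0.26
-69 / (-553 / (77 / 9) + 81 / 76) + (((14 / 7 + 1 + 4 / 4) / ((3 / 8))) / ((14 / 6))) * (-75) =-42381404 / 124005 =-341.77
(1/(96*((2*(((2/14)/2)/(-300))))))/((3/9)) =-525/8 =-65.62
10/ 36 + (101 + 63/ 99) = 20179/ 198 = 101.91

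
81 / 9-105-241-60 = -397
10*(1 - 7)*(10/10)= -60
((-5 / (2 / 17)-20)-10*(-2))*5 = -425 / 2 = -212.50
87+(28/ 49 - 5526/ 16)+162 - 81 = -9901/ 56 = -176.80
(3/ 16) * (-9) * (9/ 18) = -27/ 32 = -0.84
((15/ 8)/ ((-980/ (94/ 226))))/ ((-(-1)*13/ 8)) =-141/ 287924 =-0.00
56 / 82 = 28 / 41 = 0.68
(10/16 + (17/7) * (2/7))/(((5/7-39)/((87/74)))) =-44979/1110592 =-0.04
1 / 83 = 0.01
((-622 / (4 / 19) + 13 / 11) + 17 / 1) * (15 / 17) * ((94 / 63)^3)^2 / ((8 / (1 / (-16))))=1160544218396785 / 5196397739148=223.34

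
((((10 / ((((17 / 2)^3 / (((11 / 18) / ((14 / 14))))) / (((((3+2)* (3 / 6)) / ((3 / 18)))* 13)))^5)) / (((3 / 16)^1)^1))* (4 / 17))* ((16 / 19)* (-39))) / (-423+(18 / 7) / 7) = 96012151626366976000000 / 357897275563696613320405761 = 0.00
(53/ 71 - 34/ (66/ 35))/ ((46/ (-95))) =1923560/ 53889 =35.69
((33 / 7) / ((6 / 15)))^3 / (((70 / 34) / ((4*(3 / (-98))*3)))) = -137459025 / 470596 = -292.10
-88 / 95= -0.93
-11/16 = -0.69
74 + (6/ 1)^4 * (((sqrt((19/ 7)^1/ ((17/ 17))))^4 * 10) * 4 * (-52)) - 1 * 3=-973137001/ 49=-19859938.80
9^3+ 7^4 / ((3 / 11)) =28598 / 3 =9532.67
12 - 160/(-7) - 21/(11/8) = 1508/77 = 19.58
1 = 1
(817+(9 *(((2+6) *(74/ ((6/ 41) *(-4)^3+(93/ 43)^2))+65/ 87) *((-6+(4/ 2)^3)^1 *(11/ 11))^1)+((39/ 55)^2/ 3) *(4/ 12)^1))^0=1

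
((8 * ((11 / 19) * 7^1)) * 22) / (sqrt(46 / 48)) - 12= -12 + 27104 * sqrt(138) / 437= 716.60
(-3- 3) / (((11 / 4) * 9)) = -8 / 33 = -0.24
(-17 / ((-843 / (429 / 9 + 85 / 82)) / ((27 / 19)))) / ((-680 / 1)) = -35943 / 17511920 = -0.00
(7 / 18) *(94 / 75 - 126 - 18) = -37471 / 675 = -55.51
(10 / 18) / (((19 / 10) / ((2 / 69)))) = 100 / 11799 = 0.01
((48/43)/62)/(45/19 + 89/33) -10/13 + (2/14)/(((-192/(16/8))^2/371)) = -48181185823/63402513408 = -0.76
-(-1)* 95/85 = 19/17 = 1.12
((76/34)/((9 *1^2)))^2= 1444/23409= 0.06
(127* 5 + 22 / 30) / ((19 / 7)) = 66752 / 285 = 234.22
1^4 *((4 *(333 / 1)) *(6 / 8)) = 999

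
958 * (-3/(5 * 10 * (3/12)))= -5748/25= -229.92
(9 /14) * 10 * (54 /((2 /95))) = 115425 /7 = 16489.29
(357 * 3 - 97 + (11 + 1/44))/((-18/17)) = -245599/264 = -930.30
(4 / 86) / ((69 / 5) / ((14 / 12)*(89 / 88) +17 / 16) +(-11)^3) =-740 / 21078299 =-0.00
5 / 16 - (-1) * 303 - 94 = 3349 / 16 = 209.31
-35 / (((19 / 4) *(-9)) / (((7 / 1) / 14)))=70 / 171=0.41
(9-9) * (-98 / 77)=0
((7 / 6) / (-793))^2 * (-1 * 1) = -49 / 22638564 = -0.00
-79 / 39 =-2.03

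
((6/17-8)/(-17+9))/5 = 13/68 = 0.19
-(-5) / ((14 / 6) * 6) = 5 / 14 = 0.36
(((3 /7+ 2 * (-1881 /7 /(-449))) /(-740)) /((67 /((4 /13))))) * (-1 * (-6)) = -2358 /38957485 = -0.00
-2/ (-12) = 1/ 6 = 0.17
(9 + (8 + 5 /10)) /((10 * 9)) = 7 /36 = 0.19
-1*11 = -11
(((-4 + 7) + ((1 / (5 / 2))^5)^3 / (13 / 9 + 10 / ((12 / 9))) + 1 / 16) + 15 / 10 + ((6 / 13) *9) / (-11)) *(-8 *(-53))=2493392252920901911 / 1405212402343750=1774.39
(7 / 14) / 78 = 1 / 156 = 0.01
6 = 6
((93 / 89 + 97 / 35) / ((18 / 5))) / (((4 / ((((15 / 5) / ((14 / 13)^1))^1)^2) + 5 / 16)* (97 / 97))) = 16072576 / 12552827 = 1.28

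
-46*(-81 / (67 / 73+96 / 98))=13327902 / 6787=1963.74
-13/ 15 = -0.87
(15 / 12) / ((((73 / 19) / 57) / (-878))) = -16282.09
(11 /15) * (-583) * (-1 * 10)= 12826 /3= 4275.33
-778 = -778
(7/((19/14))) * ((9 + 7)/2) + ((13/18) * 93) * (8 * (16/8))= 63608/57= 1115.93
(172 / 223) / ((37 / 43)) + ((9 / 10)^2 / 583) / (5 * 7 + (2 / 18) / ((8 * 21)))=5704961789818 / 6364190817325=0.90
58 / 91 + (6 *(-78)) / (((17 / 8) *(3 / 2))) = -146.19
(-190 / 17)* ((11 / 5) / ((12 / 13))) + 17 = -983 / 102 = -9.64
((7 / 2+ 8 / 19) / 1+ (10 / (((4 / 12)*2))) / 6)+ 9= 293 / 19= 15.42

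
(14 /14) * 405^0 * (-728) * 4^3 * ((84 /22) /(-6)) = 326144 /11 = 29649.45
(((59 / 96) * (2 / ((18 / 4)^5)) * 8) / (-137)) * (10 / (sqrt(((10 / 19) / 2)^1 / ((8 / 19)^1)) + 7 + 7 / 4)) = -264320 / 5897400777 + 7552 * sqrt(10) / 5897400777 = -0.00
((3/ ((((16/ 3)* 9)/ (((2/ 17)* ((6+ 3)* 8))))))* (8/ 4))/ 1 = 18/ 17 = 1.06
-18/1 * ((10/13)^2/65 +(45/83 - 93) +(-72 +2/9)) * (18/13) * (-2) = -19405570176/2370563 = -8186.06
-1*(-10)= 10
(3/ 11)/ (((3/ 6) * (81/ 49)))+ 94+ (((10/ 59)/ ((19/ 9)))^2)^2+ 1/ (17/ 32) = 767111851426010656/ 7973111197946169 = 96.21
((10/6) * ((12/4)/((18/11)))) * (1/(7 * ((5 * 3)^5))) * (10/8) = 11/15309000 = 0.00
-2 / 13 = -0.15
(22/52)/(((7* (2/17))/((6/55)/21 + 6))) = 9826/3185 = 3.09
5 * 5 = 25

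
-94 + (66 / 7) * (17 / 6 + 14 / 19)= -8025 / 133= -60.34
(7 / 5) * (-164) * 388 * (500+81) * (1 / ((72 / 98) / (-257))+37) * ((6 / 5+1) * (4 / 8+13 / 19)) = 4007092821578 / 95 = 42179924437.66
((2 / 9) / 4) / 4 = 1 / 72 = 0.01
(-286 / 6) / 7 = -143 / 21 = -6.81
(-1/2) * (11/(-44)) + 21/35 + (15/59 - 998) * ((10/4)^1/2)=-2941639/2360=-1246.46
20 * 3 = 60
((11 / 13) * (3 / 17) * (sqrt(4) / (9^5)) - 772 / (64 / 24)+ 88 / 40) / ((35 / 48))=-99979088152 / 253746675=-394.01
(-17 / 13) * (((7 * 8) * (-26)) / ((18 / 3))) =952 / 3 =317.33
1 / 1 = 1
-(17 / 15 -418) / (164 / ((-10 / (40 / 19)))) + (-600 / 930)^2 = -110237527 / 9456240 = -11.66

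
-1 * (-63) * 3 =189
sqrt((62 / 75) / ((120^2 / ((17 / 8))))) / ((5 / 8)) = sqrt(1581) / 2250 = 0.02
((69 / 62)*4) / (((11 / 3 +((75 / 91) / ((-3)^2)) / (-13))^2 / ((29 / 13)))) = 1938722877 / 2614666232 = 0.74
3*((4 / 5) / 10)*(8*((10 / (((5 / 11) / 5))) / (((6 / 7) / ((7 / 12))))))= 2156 / 15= 143.73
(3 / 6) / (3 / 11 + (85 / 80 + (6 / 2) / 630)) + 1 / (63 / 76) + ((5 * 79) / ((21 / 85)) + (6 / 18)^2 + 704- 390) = 2986752290 / 1560069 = 1914.50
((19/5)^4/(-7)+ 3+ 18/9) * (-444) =48150024/4375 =11005.72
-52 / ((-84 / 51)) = 221 / 7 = 31.57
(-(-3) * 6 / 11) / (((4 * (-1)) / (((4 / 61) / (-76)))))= 9 / 25498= 0.00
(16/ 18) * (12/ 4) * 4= 32/ 3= 10.67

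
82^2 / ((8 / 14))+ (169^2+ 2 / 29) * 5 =4482598 / 29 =154572.34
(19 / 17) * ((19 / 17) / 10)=361 / 2890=0.12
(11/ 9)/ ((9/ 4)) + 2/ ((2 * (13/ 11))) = 1463/ 1053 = 1.39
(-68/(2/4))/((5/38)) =-1033.60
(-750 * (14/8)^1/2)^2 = 6890625/16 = 430664.06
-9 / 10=-0.90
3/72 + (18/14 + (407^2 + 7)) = 165657.33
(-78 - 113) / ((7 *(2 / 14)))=-191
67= 67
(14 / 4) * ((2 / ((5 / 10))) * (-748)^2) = 7833056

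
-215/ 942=-0.23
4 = 4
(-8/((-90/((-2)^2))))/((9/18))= 32/45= 0.71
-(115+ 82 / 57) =-6637 / 57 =-116.44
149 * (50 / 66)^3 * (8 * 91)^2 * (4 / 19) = 4935476000000 / 682803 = 7228257.64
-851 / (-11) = 851 / 11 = 77.36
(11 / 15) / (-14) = -11 / 210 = -0.05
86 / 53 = 1.62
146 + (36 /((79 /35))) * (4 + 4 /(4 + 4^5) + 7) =6527518 /20303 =321.51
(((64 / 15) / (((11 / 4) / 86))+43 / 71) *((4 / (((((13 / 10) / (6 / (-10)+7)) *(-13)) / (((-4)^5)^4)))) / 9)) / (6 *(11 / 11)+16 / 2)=-16999259005975003136 / 9594585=-1771755527307.85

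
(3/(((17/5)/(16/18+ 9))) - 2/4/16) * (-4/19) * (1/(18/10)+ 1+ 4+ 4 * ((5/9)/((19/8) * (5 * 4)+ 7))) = -10.24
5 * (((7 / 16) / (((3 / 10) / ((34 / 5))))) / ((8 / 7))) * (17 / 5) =14161 / 96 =147.51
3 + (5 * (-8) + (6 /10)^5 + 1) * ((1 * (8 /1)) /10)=-439653 /15625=-28.14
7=7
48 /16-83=-80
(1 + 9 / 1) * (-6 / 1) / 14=-30 / 7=-4.29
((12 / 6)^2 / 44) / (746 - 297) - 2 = -9877 / 4939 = -2.00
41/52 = 0.79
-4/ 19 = -0.21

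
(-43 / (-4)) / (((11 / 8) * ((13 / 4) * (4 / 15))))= 9.02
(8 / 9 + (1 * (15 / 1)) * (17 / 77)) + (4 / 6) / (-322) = 9560 / 2277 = 4.20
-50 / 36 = -25 / 18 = -1.39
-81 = -81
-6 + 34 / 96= -5.65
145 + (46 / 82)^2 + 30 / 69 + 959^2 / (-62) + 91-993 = -37370439171 / 2397106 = -15589.82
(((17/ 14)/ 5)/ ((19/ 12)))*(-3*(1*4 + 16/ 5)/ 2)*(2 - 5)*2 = 33048/ 3325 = 9.94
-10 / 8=-5 / 4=-1.25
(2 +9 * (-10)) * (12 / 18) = -176 / 3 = -58.67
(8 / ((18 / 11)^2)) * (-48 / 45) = -3.19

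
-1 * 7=-7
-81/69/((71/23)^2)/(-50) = 621/252050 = 0.00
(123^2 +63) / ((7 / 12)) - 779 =176851 / 7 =25264.43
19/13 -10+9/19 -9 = -4215/247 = -17.06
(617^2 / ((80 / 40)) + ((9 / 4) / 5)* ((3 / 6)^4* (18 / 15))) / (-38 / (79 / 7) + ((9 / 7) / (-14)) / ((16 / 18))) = -589458952117 / 10747150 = -54847.93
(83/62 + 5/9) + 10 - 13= -617/558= -1.11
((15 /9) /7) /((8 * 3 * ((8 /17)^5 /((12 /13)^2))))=0.37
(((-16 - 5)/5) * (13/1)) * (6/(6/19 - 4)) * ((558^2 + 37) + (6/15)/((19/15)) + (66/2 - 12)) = 692291808/25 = 27691672.32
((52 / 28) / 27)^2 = 169 / 35721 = 0.00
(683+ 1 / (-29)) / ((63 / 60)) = 132040 / 203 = 650.44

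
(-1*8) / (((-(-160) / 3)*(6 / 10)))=-1 / 4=-0.25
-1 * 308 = -308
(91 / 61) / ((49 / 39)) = 507 / 427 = 1.19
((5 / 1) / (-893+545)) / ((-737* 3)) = 0.00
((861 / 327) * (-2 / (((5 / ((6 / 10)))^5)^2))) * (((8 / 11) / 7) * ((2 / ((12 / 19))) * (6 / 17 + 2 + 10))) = -0.00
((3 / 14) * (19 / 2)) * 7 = 57 / 4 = 14.25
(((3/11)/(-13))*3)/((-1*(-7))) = -9/1001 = -0.01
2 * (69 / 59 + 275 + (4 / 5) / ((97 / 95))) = 3170004 / 5723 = 553.91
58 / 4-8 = 13 / 2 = 6.50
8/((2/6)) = 24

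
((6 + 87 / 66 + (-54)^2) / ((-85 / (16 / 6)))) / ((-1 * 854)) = 128626 / 1197735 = 0.11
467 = 467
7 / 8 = 0.88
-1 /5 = -0.20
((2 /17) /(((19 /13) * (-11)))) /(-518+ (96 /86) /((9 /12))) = 0.00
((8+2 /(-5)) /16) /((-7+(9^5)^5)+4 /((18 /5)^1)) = 171 /258443275569066931957287520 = 0.00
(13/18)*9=13/2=6.50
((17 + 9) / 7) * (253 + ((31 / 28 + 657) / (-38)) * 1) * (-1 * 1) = -3259945 / 3724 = -875.39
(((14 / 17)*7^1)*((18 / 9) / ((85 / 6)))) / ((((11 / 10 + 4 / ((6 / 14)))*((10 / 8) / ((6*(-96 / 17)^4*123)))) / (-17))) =-1769130449436672 / 2222076205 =-796161.02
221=221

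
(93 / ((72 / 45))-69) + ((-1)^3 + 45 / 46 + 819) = 148691 / 184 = 808.10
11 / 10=1.10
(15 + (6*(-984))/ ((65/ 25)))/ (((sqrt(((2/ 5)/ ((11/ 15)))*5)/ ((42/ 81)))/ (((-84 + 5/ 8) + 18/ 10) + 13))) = 577507*sqrt(330)/ 216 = 48569.15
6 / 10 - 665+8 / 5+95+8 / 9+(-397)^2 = 7066894 / 45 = 157042.09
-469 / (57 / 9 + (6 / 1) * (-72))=1407 / 1277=1.10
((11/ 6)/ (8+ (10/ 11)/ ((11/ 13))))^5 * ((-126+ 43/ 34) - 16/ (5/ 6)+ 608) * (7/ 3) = 768943665777863620429/ 2109681399655230658560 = 0.36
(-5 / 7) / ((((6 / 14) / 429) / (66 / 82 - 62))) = 1793935 / 41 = 43754.51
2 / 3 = 0.67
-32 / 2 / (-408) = 2 / 51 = 0.04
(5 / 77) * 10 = 50 / 77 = 0.65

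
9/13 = 0.69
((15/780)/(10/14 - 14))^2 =49/23386896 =0.00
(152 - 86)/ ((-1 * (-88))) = 3/ 4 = 0.75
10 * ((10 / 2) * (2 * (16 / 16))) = 100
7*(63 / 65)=441 / 65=6.78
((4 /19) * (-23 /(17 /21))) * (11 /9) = -7084 /969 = -7.31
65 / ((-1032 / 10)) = -325 / 516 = -0.63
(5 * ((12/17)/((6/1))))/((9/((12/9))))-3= -1337/459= -2.91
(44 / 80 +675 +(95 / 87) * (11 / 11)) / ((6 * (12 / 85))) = 20015069 / 25056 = 798.81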